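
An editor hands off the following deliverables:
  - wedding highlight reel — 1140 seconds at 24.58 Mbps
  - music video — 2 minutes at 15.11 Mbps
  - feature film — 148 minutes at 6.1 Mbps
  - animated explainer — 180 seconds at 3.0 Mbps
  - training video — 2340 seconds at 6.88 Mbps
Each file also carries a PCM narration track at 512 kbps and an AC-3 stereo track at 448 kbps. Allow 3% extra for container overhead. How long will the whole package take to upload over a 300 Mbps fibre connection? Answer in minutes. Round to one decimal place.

Audio total: 512 + 448 = 960 kbps = 0.960 Mbps.
wedding highlight reel: 25.540 Mbps × 1140 s × 1.03 = 29989.1 Mb
music video: 16.070 Mbps × 120 s × 1.03 = 1986.3 Mb
feature film: 7.060 Mbps × 8880 s × 1.03 = 64573.6 Mb
animated explainer: 3.960 Mbps × 180 s × 1.03 = 734.2 Mb
training video: 7.840 Mbps × 2340 s × 1.03 = 18896.0 Mb
Total: 116179.1 Mb = 14522.4 MB.
At 300 Mbps: 116179.1 / 300 = 387 s ≈ 6.45 minutes.

6.5 minutes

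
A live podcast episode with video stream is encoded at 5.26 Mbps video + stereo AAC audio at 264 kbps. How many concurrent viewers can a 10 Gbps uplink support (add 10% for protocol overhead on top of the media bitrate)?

Audio: 264 kbps = 0.264 Mbps.
Per-viewer media rate: 5.524 Mbps.
On the wire with 10% overhead: 6.076 Mbps.
10 Gbps = 10,000 Mbps; 10,000 / 6.076 = 1645.71 → 1645 viewers.

1645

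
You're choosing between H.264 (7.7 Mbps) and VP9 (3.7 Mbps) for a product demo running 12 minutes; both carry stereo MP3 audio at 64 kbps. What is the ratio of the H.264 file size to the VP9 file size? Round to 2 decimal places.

2.06

12 min = 720 s
Audio: 64 kbps = 0.064 Mbps.
H.264: 7.764 Mbps × 720 s = 5590.1 Mb = 0.651 GiB.
VP9: 3.764 Mbps × 720 s = 2710.1 Mb = 0.315 GiB.
Ratio: 0.651 / 0.315 = 2.063.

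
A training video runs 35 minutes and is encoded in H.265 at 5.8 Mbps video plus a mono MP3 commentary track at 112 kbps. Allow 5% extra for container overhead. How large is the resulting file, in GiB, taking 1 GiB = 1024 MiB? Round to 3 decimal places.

1.518 GiB

35 min = 2100 s
Audio: 112 kbps = 0.112 Mbps.
Total bitrate: 5.8 + 0.112 = 5.912 Mbps.
Stream data: 5.912 Mbps × 2100 s = 12415.2 Mb.
With 5% container overhead: ×1.05.
13,036 Mb = 1,629,495,000 bytes ÷ 1,073,741,824 = 1.518 GiB.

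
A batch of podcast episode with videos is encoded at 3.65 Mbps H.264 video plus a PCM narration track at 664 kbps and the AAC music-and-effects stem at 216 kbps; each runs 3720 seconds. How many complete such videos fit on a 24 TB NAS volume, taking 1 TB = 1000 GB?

Audio total: 664 + 216 = 880 kbps = 0.880 Mbps.
Total bitrate: 4.530 Mbps.
Per item: 4.530 Mbps × 3720 s = 16,852 Mb = 2,106 MB.
Capacity: 24 TB = 192,000,000 Mb; 11393.58 items → 11393 complete.

11393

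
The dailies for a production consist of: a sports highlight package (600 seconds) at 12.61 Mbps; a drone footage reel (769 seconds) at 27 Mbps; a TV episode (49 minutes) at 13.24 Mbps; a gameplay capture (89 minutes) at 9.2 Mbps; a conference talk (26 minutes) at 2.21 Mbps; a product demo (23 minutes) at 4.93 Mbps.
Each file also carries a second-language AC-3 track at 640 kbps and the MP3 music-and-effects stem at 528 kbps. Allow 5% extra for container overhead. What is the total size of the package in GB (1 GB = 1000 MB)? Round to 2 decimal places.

Audio total: 640 + 528 = 1168 kbps = 1.168 Mbps.
sports highlight package: 13.778 Mbps × 600 s × 1.05 = 8680.1 Mb
drone footage reel: 28.168 Mbps × 769 s × 1.05 = 22744.3 Mb
TV episode: 14.408 Mbps × 2940 s × 1.05 = 44477.5 Mb
gameplay capture: 10.368 Mbps × 5340 s × 1.05 = 58133.4 Mb
conference talk: 3.378 Mbps × 1560 s × 1.05 = 5533.2 Mb
product demo: 6.098 Mbps × 1380 s × 1.05 = 8836.0 Mb
Total: 148404.4 Mb = 18550.6 MB.
= 18.55 GB.

18.55 GB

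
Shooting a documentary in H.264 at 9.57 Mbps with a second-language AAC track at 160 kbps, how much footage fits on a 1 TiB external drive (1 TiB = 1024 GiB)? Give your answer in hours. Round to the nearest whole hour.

Audio: 160 kbps = 0.160 Mbps.
Total bitrate: 9.57 + 0.160 = 9.730 Mbps.
Capacity: 1 TiB = 8,796,093 Mb.
Recording time: 8,796,093 / 9.730 = 904,018 s ≈ 251 hours.

251 hours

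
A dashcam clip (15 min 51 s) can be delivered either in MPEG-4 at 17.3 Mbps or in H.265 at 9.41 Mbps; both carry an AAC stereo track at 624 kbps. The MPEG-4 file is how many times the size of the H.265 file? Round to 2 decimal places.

1.79

15 min 51 s = 951 s
Audio: 624 kbps = 0.624 Mbps.
MPEG-4: 17.924 Mbps × 951 s = 17045.7 Mb = 1.984 GiB.
H.265: 10.034 Mbps × 951 s = 9542.3 Mb = 1.111 GiB.
Ratio: 1.984 / 1.111 = 1.786.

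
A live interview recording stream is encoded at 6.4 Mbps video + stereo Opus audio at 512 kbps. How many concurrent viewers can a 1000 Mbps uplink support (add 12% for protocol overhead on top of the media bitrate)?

129

Audio: 512 kbps = 0.512 Mbps.
Per-viewer media rate: 6.912 Mbps.
On the wire with 12% overhead: 7.741 Mbps.
1000 Mbps = 1,000 Mbps; 1,000 / 7.741 = 129.17 → 129 viewers.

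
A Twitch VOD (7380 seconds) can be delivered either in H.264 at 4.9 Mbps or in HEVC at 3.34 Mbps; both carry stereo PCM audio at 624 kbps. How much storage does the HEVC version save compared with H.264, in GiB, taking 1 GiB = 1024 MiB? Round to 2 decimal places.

Audio: 624 kbps = 0.624 Mbps.
H.264: 5.524 Mbps × 7380 s = 40767.1 Mb = 4.746 GiB.
HEVC: 3.964 Mbps × 7380 s = 29254.3 Mb = 3.406 GiB.
Saving: 4.746 − 3.406 = 1.340 GiB.

1.34 GiB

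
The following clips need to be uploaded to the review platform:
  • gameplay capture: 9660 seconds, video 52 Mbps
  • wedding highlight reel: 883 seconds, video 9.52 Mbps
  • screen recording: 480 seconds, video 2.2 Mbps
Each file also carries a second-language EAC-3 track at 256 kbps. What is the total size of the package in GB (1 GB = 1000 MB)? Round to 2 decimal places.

64.33 GB

Audio: 256 kbps = 0.256 Mbps.
gameplay capture: 52.256 Mbps × 9660 s = 504793.0 Mb
wedding highlight reel: 9.776 Mbps × 883 s = 8632.2 Mb
screen recording: 2.456 Mbps × 480 s = 1178.9 Mb
Total: 514604.0 Mb = 64325.5 MB.
= 64.33 GB.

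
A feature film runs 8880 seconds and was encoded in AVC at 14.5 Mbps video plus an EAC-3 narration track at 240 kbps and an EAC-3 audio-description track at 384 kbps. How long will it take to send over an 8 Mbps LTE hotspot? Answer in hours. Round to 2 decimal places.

Audio total: 240 + 384 = 624 kbps = 0.624 Mbps.
Total bitrate: 15.124 Mbps.
File: 15.124 Mbps × 8880 s = 134301.1 Mb.
At 8 Mbps: 134301.1 / 8 = 16787.6 s ≈ 4.66 hours.

4.66 hours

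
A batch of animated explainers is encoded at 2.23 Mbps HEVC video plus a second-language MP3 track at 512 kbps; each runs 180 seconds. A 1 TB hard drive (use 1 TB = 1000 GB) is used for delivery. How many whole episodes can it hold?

Audio: 512 kbps = 0.512 Mbps.
Total bitrate: 2.742 Mbps.
Per item: 2.742 Mbps × 180 s = 493.6 Mb = 61.70 MB.
Capacity: 1 TB = 8,000,000 Mb; 16208.77 items → 16208 complete.

16208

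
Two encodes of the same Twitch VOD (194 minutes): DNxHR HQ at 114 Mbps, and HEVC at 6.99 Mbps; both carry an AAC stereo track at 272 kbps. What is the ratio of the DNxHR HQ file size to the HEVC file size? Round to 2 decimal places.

194 min = 11640 s
Audio: 272 kbps = 0.272 Mbps.
DNxHR HQ: 114.272 Mbps × 11640 s = 1330126.1 Mb = 154.847 GiB.
HEVC: 7.262 Mbps × 11640 s = 84529.7 Mb = 9.841 GiB.
Ratio: 154.847 / 9.841 = 15.736.

15.74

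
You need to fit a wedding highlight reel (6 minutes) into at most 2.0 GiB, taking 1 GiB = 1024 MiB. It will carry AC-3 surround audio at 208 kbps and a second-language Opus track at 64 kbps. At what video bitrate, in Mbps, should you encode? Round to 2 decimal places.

47.45 Mbps

Budget: 2.0 GiB = 17179.9 Mb.
6 min = 360 s
Total bitrate budget: 17179.9 Mb / 360 s = 47.722 Mbps.
Audio total: 208 + 64 = 272 kbps = 0.272 Mbps.
Video: 47.722 − 0.272 = 47.450 Mbps.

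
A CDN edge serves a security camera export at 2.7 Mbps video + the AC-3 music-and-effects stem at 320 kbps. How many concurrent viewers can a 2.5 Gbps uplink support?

Audio: 320 kbps = 0.320 Mbps.
Per-viewer media rate: 3.020 Mbps.
2.5 Gbps = 2,500 Mbps; 2,500 / 3.020 = 827.81 → 827 viewers.

827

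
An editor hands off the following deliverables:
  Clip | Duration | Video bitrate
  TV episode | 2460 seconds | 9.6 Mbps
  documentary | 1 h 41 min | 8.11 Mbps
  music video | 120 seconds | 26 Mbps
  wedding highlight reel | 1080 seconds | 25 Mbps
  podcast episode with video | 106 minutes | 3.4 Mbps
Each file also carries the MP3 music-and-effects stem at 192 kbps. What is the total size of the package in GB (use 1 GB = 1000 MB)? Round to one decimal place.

Audio: 192 kbps = 0.192 Mbps.
TV episode: 9.792 Mbps × 2460 s = 24088.3 Mb
documentary: 8.302 Mbps × 6060 s = 50310.1 Mb
music video: 26.192 Mbps × 120 s = 3143.0 Mb
wedding highlight reel: 25.192 Mbps × 1080 s = 27207.4 Mb
podcast episode with video: 3.592 Mbps × 6360 s = 22845.1 Mb
Total: 127594.0 Mb = 15949.2 MB.
= 15.95 GB.

15.9 GB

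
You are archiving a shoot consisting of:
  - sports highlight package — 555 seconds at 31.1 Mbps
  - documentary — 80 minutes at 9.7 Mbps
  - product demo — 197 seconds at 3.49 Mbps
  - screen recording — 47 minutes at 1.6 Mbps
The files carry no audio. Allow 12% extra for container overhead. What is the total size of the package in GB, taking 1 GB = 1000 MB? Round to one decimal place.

9.7 GB

sports highlight package: 31.100 Mbps × 555 s × 1.12 = 19331.8 Mb
documentary: 9.700 Mbps × 4800 s × 1.12 = 52147.2 Mb
product demo: 3.490 Mbps × 197 s × 1.12 = 770.0 Mb
screen recording: 1.600 Mbps × 2820 s × 1.12 = 5053.4 Mb
Total: 77302.4 Mb = 9662.8 MB.
= 9.663 GB.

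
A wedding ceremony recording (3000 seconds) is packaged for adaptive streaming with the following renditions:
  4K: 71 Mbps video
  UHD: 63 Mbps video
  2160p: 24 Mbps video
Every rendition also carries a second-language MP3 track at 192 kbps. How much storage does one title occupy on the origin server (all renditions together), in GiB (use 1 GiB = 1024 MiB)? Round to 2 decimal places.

55.38 GiB

Audio: 192 kbps = 0.192 Mbps.
Sum of rendition bitrates: (71+0.192) + (63+0.192) + (24+0.192) = 158.576 Mbps.
× 3000 s = 475,728 Mb = 59,466 MB = 55.38 GiB.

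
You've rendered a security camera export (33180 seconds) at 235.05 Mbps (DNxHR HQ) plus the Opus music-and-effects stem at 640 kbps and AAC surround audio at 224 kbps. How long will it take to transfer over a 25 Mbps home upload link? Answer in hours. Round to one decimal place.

87.0 hours

Audio total: 640 + 224 = 864 kbps = 0.864 Mbps.
Total bitrate: 235.914 Mbps.
File: 235.914 Mbps × 33180 s = 7827626.5 Mb.
At 25 Mbps: 7827626.5 / 25 = 313105.1 s ≈ 87 hours.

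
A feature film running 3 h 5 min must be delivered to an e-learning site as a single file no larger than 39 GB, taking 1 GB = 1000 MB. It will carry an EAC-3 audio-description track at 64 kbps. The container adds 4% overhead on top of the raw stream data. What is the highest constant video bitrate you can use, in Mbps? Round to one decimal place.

Budget: 39 GB = 312000.0 Mb.
Stream payload after overhead: 312000.0 / 1.04 = 300000.0 Mb.
3 h 5 min = 185 min = 11100 s
Total bitrate budget: 300000.0 Mb / 11100 s = 27.027 Mbps.
Audio: 64 kbps = 0.064 Mbps.
Video: 27.027 − 0.064 = 26.963 Mbps.

27.0 Mbps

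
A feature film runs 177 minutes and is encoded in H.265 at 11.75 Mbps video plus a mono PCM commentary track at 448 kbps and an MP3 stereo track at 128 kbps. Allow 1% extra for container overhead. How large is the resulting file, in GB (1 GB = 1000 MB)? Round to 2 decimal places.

177 min = 10620 s
Audio total: 448 + 128 = 576 kbps = 0.576 Mbps.
Total bitrate: 11.75 + 0.576 = 12.326 Mbps.
Stream data: 12.326 Mbps × 10620 s = 130902.1 Mb.
With 1% container overhead: ×1.01.
132,211 Mb ÷ 8 = 16,526 MB → 16.53 GB.

16.53 GB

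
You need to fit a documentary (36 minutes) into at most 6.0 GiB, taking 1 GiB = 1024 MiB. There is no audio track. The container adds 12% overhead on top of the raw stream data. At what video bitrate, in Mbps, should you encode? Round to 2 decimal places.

Budget: 6.0 GiB = 51539.6 Mb.
Stream payload after overhead: 51539.6 / 1.12 = 46017.5 Mb.
36 min = 2160 s
Total bitrate budget: 46017.5 Mb / 2160 s = 21.304 Mbps.

21.30 Mbps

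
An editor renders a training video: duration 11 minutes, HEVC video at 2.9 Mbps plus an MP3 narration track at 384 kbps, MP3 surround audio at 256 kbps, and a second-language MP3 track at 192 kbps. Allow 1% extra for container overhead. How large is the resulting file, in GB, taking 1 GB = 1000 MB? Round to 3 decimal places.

0.311 GB

11 min = 660 s
Audio total: 384 + 256 + 192 = 832 kbps = 0.832 Mbps.
Total bitrate: 2.9 + 0.832 = 3.732 Mbps.
Stream data: 3.732 Mbps × 660 s = 2463.1 Mb.
With 1% container overhead: ×1.01.
2,488 Mb ÷ 8 = 311.0 MB → 0.311 GB.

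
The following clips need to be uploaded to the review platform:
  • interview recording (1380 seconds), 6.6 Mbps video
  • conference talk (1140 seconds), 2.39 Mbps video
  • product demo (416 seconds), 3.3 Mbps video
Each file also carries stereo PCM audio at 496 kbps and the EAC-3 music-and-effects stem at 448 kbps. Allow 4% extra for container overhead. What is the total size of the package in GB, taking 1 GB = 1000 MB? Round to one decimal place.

2.1 GB

Audio total: 496 + 448 = 944 kbps = 0.944 Mbps.
interview recording: 7.544 Mbps × 1380 s × 1.04 = 10827.1 Mb
conference talk: 3.334 Mbps × 1140 s × 1.04 = 3952.8 Mb
product demo: 4.244 Mbps × 416 s × 1.04 = 1836.1 Mb
Total: 16616.1 Mb = 2077.0 MB.
= 2.077 GB.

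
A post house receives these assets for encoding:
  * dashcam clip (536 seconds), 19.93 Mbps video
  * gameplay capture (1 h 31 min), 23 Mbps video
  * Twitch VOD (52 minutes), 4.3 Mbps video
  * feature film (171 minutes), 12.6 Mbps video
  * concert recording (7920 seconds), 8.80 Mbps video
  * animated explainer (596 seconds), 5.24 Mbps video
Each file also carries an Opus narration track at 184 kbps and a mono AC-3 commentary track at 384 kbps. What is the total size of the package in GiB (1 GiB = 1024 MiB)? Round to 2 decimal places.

Audio total: 184 + 384 = 568 kbps = 0.568 Mbps.
dashcam clip: 20.498 Mbps × 536 s = 10986.9 Mb
gameplay capture: 23.568 Mbps × 5460 s = 128681.3 Mb
Twitch VOD: 4.868 Mbps × 3120 s = 15188.2 Mb
feature film: 13.168 Mbps × 10260 s = 135103.7 Mb
concert recording: 9.368 Mbps × 7920 s = 74194.6 Mb
animated explainer: 5.808 Mbps × 596 s = 3461.6 Mb
Total: 367616.2 Mb = 45952.0 MB.
= 42.80 GiB.

42.80 GiB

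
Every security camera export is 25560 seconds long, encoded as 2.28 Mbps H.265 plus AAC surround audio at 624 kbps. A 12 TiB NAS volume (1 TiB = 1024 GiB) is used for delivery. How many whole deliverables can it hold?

1422

Audio: 624 kbps = 0.624 Mbps.
Total bitrate: 2.904 Mbps.
Per item: 2.904 Mbps × 25560 s = 74,226 Mb = 9,278 MB.
Capacity: 12 TiB = 105,553,116 Mb; 1422.05 items → 1422 complete.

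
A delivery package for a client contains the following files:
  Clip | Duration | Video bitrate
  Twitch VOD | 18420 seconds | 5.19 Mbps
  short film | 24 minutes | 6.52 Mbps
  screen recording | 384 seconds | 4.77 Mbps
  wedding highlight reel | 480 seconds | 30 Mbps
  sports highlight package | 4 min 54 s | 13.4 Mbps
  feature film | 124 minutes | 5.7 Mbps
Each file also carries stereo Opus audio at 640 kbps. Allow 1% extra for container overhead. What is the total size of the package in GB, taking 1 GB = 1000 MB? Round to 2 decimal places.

23.45 GB

Audio: 640 kbps = 0.640 Mbps.
Twitch VOD: 5.830 Mbps × 18420 s × 1.01 = 108462.5 Mb
short film: 7.160 Mbps × 1440 s × 1.01 = 10413.5 Mb
screen recording: 5.410 Mbps × 384 s × 1.01 = 2098.2 Mb
wedding highlight reel: 30.640 Mbps × 480 s × 1.01 = 14854.3 Mb
sports highlight package: 14.040 Mbps × 294 s × 1.01 = 4169.0 Mb
feature film: 6.340 Mbps × 7440 s × 1.01 = 47641.3 Mb
Total: 187638.8 Mb = 23454.9 MB.
= 23.45 GB.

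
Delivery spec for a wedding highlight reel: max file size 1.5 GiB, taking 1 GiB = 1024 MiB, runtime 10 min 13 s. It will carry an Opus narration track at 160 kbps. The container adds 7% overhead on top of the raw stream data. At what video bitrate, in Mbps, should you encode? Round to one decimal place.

Budget: 1.5 GiB = 12884.9 Mb.
Stream payload after overhead: 12884.9 / 1.07 = 12042.0 Mb.
10 min 13 s = 613 s
Total bitrate budget: 12042.0 Mb / 613 s = 19.644 Mbps.
Audio: 160 kbps = 0.160 Mbps.
Video: 19.644 − 0.160 = 19.484 Mbps.

19.5 Mbps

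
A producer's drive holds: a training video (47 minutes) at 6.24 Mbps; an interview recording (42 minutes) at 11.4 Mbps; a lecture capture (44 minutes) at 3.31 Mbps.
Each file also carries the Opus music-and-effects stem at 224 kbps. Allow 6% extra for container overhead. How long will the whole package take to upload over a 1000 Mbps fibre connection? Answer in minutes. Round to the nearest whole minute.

Audio: 224 kbps = 0.224 Mbps.
training video: 6.464 Mbps × 2820 s × 1.06 = 19322.2 Mb
interview recording: 11.624 Mbps × 2520 s × 1.06 = 31050.0 Mb
lecture capture: 3.534 Mbps × 2640 s × 1.06 = 9889.5 Mb
Total: 60261.8 Mb = 7532.7 MB.
At 1000 Mbps: 60261.8 / 1000 = 60 s ≈ 1 minutes.

1 minutes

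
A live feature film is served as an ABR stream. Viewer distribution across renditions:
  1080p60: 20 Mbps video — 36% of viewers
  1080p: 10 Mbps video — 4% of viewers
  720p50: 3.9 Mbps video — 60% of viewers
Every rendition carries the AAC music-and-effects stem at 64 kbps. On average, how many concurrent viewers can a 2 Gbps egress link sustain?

Audio: 64 kbps = 0.064 Mbps.
Average per-viewer bitrate: 0.36×20.064 + 0.04×10.064 + 0.60×3.964 = 10.004 Mbps.
2 Gbps = 2,000 Mbps; 2,000 / 10.004 = 199.92 → 199.

199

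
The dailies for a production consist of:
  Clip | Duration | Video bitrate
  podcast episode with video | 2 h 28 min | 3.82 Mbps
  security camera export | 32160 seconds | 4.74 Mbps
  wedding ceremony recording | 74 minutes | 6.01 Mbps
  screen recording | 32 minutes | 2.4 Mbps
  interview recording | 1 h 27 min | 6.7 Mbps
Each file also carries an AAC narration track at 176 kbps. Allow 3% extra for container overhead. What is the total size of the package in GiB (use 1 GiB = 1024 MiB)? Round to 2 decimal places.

31.40 GiB

Audio: 176 kbps = 0.176 Mbps.
podcast episode with video: 3.996 Mbps × 8880 s × 1.03 = 36549.0 Mb
security camera export: 4.916 Mbps × 32160 s × 1.03 = 162841.5 Mb
wedding ceremony recording: 6.186 Mbps × 4440 s × 1.03 = 28289.8 Mb
screen recording: 2.576 Mbps × 1920 s × 1.03 = 5094.3 Mb
interview recording: 6.876 Mbps × 5220 s × 1.03 = 36969.5 Mb
Total: 269744.1 Mb = 33718.0 MB.
= 31.40 GiB.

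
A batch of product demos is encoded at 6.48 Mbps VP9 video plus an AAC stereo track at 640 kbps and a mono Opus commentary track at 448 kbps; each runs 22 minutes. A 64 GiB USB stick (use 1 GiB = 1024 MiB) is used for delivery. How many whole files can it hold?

22 min = 1320 s
Audio total: 640 + 448 = 1088 kbps = 1.088 Mbps.
Total bitrate: 7.568 Mbps.
Per item: 7.568 Mbps × 1320 s = 9,990 Mb = 1,249 MB.
Capacity: 64 GiB = 549,756 Mb; 55.03 items → 55 complete.

55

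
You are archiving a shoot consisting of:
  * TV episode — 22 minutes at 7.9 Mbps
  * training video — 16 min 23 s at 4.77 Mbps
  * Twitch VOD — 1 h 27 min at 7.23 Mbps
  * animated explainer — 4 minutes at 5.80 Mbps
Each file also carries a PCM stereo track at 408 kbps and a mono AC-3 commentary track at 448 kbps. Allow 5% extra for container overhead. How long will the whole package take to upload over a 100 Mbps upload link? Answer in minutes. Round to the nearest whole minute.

11 minutes

Audio total: 408 + 448 = 856 kbps = 0.856 Mbps.
TV episode: 8.756 Mbps × 1320 s × 1.05 = 12135.8 Mb
training video: 5.626 Mbps × 983 s × 1.05 = 5806.9 Mb
Twitch VOD: 8.086 Mbps × 5220 s × 1.05 = 44319.4 Mb
animated explainer: 6.656 Mbps × 240 s × 1.05 = 1677.3 Mb
Total: 63939.4 Mb = 7992.4 MB.
At 100 Mbps: 63939.4 / 100 = 639 s ≈ 10.7 minutes.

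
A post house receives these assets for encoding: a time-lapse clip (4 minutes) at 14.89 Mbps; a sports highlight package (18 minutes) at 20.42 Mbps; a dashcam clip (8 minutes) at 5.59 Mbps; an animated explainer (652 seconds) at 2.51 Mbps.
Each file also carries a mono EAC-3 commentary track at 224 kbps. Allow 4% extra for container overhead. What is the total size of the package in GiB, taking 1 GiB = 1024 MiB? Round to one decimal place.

3.7 GiB

Audio: 224 kbps = 0.224 Mbps.
time-lapse clip: 15.114 Mbps × 240 s × 1.04 = 3772.5 Mb
sports highlight package: 20.644 Mbps × 1080 s × 1.04 = 23187.3 Mb
dashcam clip: 5.814 Mbps × 480 s × 1.04 = 2902.3 Mb
animated explainer: 2.734 Mbps × 652 s × 1.04 = 1853.9 Mb
Total: 31716.0 Mb = 3964.5 MB.
= 3.692 GiB.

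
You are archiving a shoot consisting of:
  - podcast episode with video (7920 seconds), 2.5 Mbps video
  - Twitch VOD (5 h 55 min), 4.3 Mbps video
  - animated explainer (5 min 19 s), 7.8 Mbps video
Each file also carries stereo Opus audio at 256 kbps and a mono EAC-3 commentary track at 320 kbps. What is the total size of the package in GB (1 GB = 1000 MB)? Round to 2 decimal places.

16.36 GB

Audio total: 256 + 320 = 576 kbps = 0.576 Mbps.
podcast episode with video: 3.076 Mbps × 7920 s = 24361.9 Mb
Twitch VOD: 4.876 Mbps × 21300 s = 103858.8 Mb
animated explainer: 8.376 Mbps × 319 s = 2671.9 Mb
Total: 130892.7 Mb = 16361.6 MB.
= 16.36 GB.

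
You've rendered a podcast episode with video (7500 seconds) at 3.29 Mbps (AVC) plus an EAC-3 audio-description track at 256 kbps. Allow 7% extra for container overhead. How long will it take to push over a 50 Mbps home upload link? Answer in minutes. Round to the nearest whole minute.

9 minutes

Audio: 256 kbps = 0.256 Mbps.
Total bitrate: 3.546 Mbps.
File: 3.546 Mbps × 7500 s = 26595.0 Mb.
With 7% container overhead: ×1.07. → 28456.7 Mb.
At 50 Mbps: 28456.7 / 50 = 569.1 s ≈ 9.49 minutes.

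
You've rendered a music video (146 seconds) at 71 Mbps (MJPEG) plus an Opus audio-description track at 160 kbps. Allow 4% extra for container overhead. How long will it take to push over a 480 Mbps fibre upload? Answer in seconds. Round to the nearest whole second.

23 seconds

Audio: 160 kbps = 0.160 Mbps.
Total bitrate: 71.160 Mbps.
File: 71.160 Mbps × 146 s = 10389.4 Mb.
With 4% container overhead: ×1.04. → 10804.9 Mb.
At 480 Mbps: 10804.9 / 480 = 22.5 s ≈ 22.5 seconds.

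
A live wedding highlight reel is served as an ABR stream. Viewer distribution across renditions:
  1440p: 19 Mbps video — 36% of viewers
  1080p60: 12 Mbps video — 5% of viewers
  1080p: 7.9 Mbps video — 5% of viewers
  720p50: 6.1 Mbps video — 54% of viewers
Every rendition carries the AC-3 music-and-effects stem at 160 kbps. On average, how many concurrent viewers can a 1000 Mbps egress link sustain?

88

Audio: 160 kbps = 0.160 Mbps.
Average per-viewer bitrate: 0.36×19.160 + 0.05×12.160 + 0.05×8.060 + 0.54×6.260 = 11.289 Mbps.
1000 Mbps = 1,000 Mbps; 1,000 / 11.289 = 88.58 → 88.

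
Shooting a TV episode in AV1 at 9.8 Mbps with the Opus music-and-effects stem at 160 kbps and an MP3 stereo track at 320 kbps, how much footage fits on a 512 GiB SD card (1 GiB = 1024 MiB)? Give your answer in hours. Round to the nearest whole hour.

119 hours

Audio total: 160 + 320 = 480 kbps = 0.480 Mbps.
Total bitrate: 9.8 + 0.480 = 10.280 Mbps.
Capacity: 512 GiB = 4,398,047 Mb.
Recording time: 4,398,047 / 10.280 = 427,826 s ≈ 119 hours.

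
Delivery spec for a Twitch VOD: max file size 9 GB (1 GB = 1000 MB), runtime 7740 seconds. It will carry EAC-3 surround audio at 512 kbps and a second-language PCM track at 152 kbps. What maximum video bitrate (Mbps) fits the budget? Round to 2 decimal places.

Budget: 9 GB = 72000.0 Mb.
Total bitrate budget: 72000.0 Mb / 7740 s = 9.302 Mbps.
Audio total: 512 + 152 = 664 kbps = 0.664 Mbps.
Video: 9.302 − 0.664 = 8.638 Mbps.

8.64 Mbps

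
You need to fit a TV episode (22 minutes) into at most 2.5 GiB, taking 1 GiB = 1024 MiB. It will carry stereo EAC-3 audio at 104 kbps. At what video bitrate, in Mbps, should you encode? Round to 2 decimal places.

Budget: 2.5 GiB = 21474.8 Mb.
22 min = 1320 s
Total bitrate budget: 21474.8 Mb / 1320 s = 16.269 Mbps.
Audio: 104 kbps = 0.104 Mbps.
Video: 16.269 − 0.104 = 16.165 Mbps.

16.16 Mbps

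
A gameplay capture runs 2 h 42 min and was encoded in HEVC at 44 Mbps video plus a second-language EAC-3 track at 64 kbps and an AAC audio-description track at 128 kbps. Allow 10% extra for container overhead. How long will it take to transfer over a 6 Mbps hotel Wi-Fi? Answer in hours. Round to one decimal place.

21.9 hours

2 h 42 min = 162 min = 9720 s
Audio total: 64 + 128 = 192 kbps = 0.192 Mbps.
Total bitrate: 44.192 Mbps.
File: 44.192 Mbps × 9720 s = 429546.2 Mb.
With 10% container overhead: ×1.10. → 472500.9 Mb.
At 6 Mbps: 472500.9 / 6 = 78750.1 s ≈ 21.9 hours.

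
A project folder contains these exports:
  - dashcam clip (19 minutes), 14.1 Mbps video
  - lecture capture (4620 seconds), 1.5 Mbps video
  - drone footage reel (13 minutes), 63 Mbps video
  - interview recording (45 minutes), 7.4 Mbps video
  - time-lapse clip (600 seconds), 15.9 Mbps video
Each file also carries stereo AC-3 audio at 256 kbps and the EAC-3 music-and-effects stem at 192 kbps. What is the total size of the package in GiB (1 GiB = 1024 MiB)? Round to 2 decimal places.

Audio total: 256 + 192 = 448 kbps = 0.448 Mbps.
dashcam clip: 14.548 Mbps × 1140 s = 16584.7 Mb
lecture capture: 1.948 Mbps × 4620 s = 8999.8 Mb
drone footage reel: 63.448 Mbps × 780 s = 49489.4 Mb
interview recording: 7.848 Mbps × 2700 s = 21189.6 Mb
time-lapse clip: 16.348 Mbps × 600 s = 9808.8 Mb
Total: 106072.3 Mb = 13259.0 MB.
= 12.35 GiB.

12.35 GiB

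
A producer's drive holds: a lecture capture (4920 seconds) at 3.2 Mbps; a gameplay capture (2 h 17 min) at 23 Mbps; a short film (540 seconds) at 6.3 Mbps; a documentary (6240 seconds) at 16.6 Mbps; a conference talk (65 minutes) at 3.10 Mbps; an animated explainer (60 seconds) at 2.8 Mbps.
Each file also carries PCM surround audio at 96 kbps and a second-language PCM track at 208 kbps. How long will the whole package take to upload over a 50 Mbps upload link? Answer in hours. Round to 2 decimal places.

1.84 hours

Audio total: 96 + 208 = 304 kbps = 0.304 Mbps.
lecture capture: 3.504 Mbps × 4920 s = 17239.7 Mb
gameplay capture: 23.304 Mbps × 8220 s = 191558.9 Mb
short film: 6.604 Mbps × 540 s = 3566.2 Mb
documentary: 16.904 Mbps × 6240 s = 105481.0 Mb
conference talk: 3.404 Mbps × 3900 s = 13275.6 Mb
animated explainer: 3.104 Mbps × 60 s = 186.2 Mb
Total: 331307.5 Mb = 41413.4 MB.
At 50 Mbps: 331307.5 / 50 = 6626 s ≈ 1.84 hours.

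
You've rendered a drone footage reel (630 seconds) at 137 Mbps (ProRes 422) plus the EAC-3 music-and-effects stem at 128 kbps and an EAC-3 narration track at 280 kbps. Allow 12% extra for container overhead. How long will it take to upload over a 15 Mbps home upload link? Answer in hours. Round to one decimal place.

Audio total: 128 + 280 = 408 kbps = 0.408 Mbps.
Total bitrate: 137.408 Mbps.
File: 137.408 Mbps × 630 s = 86567.0 Mb.
With 12% container overhead: ×1.12. → 96955.1 Mb.
At 15 Mbps: 96955.1 / 15 = 6463.7 s ≈ 1.8 hours.

1.8 hours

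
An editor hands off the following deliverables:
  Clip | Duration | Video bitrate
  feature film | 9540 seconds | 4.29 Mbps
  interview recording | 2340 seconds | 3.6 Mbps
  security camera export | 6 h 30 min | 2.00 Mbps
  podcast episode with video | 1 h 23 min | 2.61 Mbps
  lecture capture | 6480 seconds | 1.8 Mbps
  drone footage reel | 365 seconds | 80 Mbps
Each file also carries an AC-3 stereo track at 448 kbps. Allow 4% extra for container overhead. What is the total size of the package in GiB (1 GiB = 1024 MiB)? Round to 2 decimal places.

Audio: 448 kbps = 0.448 Mbps.
feature film: 4.738 Mbps × 9540 s × 1.04 = 47008.5 Mb
interview recording: 4.048 Mbps × 2340 s × 1.04 = 9851.2 Mb
security camera export: 2.448 Mbps × 23400 s × 1.04 = 59574.5 Mb
podcast episode with video: 3.058 Mbps × 4980 s × 1.04 = 15838.0 Mb
lecture capture: 2.248 Mbps × 6480 s × 1.04 = 15149.7 Mb
drone footage reel: 80.448 Mbps × 365 s × 1.04 = 30538.1 Mb
Total: 177960.1 Mb = 22245.0 MB.
= 20.72 GiB.

20.72 GiB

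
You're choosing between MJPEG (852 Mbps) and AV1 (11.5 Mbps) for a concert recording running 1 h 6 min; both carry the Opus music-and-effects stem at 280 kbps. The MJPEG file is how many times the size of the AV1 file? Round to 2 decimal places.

72.35

1 h 6 min = 66 min = 3960 s
Audio: 280 kbps = 0.280 Mbps.
MJPEG: 852.280 Mbps × 3960 s = 3375028.8 Mb = 421.879 GB.
AV1: 11.780 Mbps × 3960 s = 46648.8 Mb = 5.831 GB.
Ratio: 421.879 / 5.831 = 72.350.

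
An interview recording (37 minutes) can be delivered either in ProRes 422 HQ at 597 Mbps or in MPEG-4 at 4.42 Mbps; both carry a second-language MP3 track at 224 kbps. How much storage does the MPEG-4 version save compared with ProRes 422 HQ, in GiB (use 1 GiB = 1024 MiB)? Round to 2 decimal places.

153.15 GiB

37 min = 2220 s
Audio: 224 kbps = 0.224 Mbps.
ProRes 422 HQ: 597.224 Mbps × 2220 s = 1325837.3 Mb = 154.348 GiB.
MPEG-4: 4.644 Mbps × 2220 s = 10309.7 Mb = 1.200 GiB.
Saving: 154.348 − 1.200 = 153.148 GiB.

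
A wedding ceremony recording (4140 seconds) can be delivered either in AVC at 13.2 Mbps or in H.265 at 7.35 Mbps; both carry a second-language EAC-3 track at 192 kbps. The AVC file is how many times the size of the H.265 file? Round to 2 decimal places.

1.78

Audio: 192 kbps = 0.192 Mbps.
AVC: 13.392 Mbps × 4140 s = 55442.9 Mb = 6.930 GB.
H.265: 7.542 Mbps × 4140 s = 31223.9 Mb = 3.903 GB.
Ratio: 6.930 / 3.903 = 1.776.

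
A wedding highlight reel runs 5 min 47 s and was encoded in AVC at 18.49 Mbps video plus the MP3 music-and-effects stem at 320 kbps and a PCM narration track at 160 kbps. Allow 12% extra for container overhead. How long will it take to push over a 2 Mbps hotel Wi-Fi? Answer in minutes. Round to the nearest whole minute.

61 minutes

5 min 47 s = 347 s
Audio total: 320 + 160 = 480 kbps = 0.480 Mbps.
Total bitrate: 18.970 Mbps.
File: 18.970 Mbps × 347 s = 6582.6 Mb.
With 12% container overhead: ×1.12. → 7372.5 Mb.
At 2 Mbps: 7372.5 / 2 = 3686.3 s ≈ 61.4 minutes.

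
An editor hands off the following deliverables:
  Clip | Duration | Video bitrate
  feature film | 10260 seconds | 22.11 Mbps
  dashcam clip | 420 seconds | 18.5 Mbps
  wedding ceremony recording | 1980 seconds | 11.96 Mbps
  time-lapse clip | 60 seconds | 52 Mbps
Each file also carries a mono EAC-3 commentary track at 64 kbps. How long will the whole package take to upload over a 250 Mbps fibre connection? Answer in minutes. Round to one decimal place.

Audio: 64 kbps = 0.064 Mbps.
feature film: 22.174 Mbps × 10260 s = 227505.2 Mb
dashcam clip: 18.564 Mbps × 420 s = 7796.9 Mb
wedding ceremony recording: 12.024 Mbps × 1980 s = 23807.5 Mb
time-lapse clip: 52.064 Mbps × 60 s = 3123.8 Mb
Total: 262233.5 Mb = 32779.2 MB.
At 250 Mbps: 262233.5 / 250 = 1049 s ≈ 17.5 minutes.

17.5 minutes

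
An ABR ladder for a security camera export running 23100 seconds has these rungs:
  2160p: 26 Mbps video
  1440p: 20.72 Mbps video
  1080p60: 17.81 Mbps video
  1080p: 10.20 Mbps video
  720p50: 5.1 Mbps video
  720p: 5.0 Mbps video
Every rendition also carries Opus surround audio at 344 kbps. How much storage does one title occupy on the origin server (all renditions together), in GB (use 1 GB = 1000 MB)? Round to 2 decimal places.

Audio: 344 kbps = 0.344 Mbps.
Sum of rendition bitrates: (26+0.344) + (20.72+0.344) + (17.81+0.344) + (10.20+0.344) + (5.1+0.344) + (5.0+0.344) = 86.894 Mbps.
× 23100 s = 2,007,251 Mb = 250,906 MB = 250.9 GB.

250.91 GB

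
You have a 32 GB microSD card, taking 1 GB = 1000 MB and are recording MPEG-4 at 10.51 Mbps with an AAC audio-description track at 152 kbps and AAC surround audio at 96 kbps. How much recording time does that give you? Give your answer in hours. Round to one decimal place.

Audio total: 152 + 96 = 248 kbps = 0.248 Mbps.
Total bitrate: 10.51 + 0.248 = 10.758 Mbps.
Capacity: 32 GB = 256,000 Mb.
Recording time: 256,000 / 10.758 = 23,796 s ≈ 6.61 hours.

6.6 hours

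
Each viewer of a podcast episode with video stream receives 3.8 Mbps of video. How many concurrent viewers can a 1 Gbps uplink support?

263

1 Gbps = 1,000 Mbps; 1,000 / 3.800 = 263.16 → 263 viewers.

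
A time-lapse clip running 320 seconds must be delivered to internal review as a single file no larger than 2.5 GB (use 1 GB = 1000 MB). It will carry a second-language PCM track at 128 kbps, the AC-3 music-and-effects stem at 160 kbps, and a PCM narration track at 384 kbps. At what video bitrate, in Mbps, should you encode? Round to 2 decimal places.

Budget: 2.5 GB = 20000.0 Mb.
Total bitrate budget: 20000.0 Mb / 320 s = 62.500 Mbps.
Audio total: 128 + 160 + 384 = 672 kbps = 0.672 Mbps.
Video: 62.500 − 0.672 = 61.828 Mbps.

61.83 Mbps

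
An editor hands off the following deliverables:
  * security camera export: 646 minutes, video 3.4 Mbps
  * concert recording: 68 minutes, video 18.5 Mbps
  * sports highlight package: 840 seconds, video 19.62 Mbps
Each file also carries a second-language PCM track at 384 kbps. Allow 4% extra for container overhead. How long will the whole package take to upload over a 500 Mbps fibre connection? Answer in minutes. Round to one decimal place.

Audio: 384 kbps = 0.384 Mbps.
security camera export: 3.784 Mbps × 38760 s × 1.04 = 152534.6 Mb
concert recording: 18.884 Mbps × 4080 s × 1.04 = 80128.6 Mb
sports highlight package: 20.004 Mbps × 840 s × 1.04 = 17475.5 Mb
Total: 250138.6 Mb = 31267.3 MB.
At 500 Mbps: 250138.6 / 500 = 500 s ≈ 8.34 minutes.

8.3 minutes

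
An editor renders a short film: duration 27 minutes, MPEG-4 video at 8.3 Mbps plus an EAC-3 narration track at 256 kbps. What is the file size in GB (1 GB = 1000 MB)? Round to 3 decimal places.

1.733 GB

27 min = 1620 s
Audio: 256 kbps = 0.256 Mbps.
Total bitrate: 8.3 + 0.256 = 8.556 Mbps.
Stream data: 8.556 Mbps × 1620 s = 13860.7 Mb.
13,861 Mb ÷ 8 = 1,733 MB → 1.733 GB.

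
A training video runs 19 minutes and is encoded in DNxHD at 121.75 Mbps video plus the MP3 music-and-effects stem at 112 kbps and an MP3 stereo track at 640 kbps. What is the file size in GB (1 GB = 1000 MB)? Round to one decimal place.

19 min = 1140 s
Audio total: 112 + 640 = 752 kbps = 0.752 Mbps.
Total bitrate: 121.75 + 0.752 = 122.502 Mbps.
Stream data: 122.502 Mbps × 1140 s = 139652.3 Mb.
139,652 Mb ÷ 8 = 17,457 MB → 17.46 GB.

17.5 GB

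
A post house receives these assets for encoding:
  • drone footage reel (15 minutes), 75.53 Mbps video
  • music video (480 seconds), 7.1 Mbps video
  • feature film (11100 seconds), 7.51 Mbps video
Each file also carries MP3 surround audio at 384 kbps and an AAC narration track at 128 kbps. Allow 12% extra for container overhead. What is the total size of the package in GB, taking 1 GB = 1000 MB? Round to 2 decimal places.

22.56 GB

Audio total: 384 + 128 = 512 kbps = 0.512 Mbps.
drone footage reel: 76.042 Mbps × 900 s × 1.12 = 76650.3 Mb
music video: 7.612 Mbps × 480 s × 1.12 = 4092.2 Mb
feature film: 8.022 Mbps × 11100 s × 1.12 = 99729.5 Mb
Total: 180472.1 Mb = 22559.0 MB.
= 22.56 GB.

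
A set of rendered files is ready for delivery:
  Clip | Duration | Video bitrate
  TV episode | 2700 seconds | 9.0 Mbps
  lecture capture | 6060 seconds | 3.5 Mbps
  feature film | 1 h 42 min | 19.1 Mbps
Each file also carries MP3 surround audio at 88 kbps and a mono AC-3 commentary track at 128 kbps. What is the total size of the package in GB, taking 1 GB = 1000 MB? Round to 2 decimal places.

Audio total: 88 + 128 = 216 kbps = 0.216 Mbps.
TV episode: 9.216 Mbps × 2700 s = 24883.2 Mb
lecture capture: 3.716 Mbps × 6060 s = 22519.0 Mb
feature film: 19.316 Mbps × 6120 s = 118213.9 Mb
Total: 165616.1 Mb = 20702.0 MB.
= 20.70 GB.

20.70 GB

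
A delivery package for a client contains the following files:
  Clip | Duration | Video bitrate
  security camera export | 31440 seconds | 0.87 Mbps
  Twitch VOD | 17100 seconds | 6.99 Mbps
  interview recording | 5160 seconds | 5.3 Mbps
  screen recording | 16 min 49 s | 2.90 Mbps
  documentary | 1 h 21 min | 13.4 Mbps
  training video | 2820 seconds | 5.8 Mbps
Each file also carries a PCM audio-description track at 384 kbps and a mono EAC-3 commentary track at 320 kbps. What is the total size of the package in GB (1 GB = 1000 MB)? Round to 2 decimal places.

37.82 GB

Audio total: 384 + 320 = 704 kbps = 0.704 Mbps.
security camera export: 1.574 Mbps × 31440 s = 49486.6 Mb
Twitch VOD: 7.694 Mbps × 17100 s = 131567.4 Mb
interview recording: 6.004 Mbps × 5160 s = 30980.6 Mb
screen recording: 3.604 Mbps × 1009 s = 3636.4 Mb
documentary: 14.104 Mbps × 4860 s = 68545.4 Mb
training video: 6.504 Mbps × 2820 s = 18341.3 Mb
Total: 302557.8 Mb = 37819.7 MB.
= 37.82 GB.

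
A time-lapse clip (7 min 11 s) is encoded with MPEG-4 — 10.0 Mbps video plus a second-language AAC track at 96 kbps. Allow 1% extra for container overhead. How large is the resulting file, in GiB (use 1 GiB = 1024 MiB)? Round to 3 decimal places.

0.512 GiB

7 min 11 s = 431 s
Audio: 96 kbps = 0.096 Mbps.
Total bitrate: 10.0 + 0.096 = 10.096 Mbps.
Stream data: 10.096 Mbps × 431 s = 4351.4 Mb.
With 1% container overhead: ×1.01.
4,395 Mb = 549,361,220 bytes ÷ 1,073,741,824 = 0.5116 GiB.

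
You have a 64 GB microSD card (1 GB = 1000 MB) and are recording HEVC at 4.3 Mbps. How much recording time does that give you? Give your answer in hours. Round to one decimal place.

33.1 hours

Capacity: 64 GB = 512,000 Mb.
Recording time: 512,000 / 4.300 = 119,070 s ≈ 33.1 hours.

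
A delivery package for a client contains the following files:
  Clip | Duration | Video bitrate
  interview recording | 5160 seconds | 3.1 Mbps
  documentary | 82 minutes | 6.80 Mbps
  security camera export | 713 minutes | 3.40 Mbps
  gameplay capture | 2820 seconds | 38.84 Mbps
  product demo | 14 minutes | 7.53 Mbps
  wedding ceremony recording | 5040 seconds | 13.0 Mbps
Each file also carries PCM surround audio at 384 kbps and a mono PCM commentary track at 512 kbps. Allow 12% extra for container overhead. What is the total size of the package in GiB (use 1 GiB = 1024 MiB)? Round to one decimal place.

56.3 GiB

Audio total: 384 + 512 = 896 kbps = 0.896 Mbps.
interview recording: 3.996 Mbps × 5160 s × 1.12 = 23093.7 Mb
documentary: 7.696 Mbps × 4920 s × 1.12 = 42408.0 Mb
security camera export: 4.296 Mbps × 42780 s × 1.12 = 205836.8 Mb
gameplay capture: 39.736 Mbps × 2820 s × 1.12 = 125502.2 Mb
product demo: 8.426 Mbps × 840 s × 1.12 = 7927.2 Mb
wedding ceremony recording: 13.896 Mbps × 5040 s × 1.12 = 78440.1 Mb
Total: 483208.1 Mb = 60401.0 MB.
= 56.25 GiB.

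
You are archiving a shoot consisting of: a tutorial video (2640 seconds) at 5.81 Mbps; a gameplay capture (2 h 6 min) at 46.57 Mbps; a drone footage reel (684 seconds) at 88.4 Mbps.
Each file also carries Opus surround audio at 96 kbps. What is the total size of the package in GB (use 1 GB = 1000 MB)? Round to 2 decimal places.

53.61 GB

Audio: 96 kbps = 0.096 Mbps.
tutorial video: 5.906 Mbps × 2640 s = 15591.8 Mb
gameplay capture: 46.666 Mbps × 7560 s = 352795.0 Mb
drone footage reel: 88.496 Mbps × 684 s = 60531.3 Mb
Total: 428918.1 Mb = 53614.8 MB.
= 53.61 GB.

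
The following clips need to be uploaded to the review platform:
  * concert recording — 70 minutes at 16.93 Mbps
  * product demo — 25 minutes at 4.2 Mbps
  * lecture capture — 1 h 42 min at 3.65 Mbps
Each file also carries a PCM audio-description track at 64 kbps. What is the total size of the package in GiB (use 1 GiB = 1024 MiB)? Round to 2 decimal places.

Audio: 64 kbps = 0.064 Mbps.
concert recording: 16.994 Mbps × 4200 s = 71374.8 Mb
product demo: 4.264 Mbps × 1500 s = 6396.0 Mb
lecture capture: 3.714 Mbps × 6120 s = 22729.7 Mb
Total: 100500.5 Mb = 12562.6 MB.
= 11.70 GiB.

11.70 GiB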